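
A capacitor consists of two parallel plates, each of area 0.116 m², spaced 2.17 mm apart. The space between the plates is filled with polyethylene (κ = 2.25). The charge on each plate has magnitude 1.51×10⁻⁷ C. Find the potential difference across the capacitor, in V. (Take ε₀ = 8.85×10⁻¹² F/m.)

142 V

C = κε₀A/d = 2.25 × 8.85×10⁻¹² × 0.116 / 2.17×10⁻³ = 1.06×10⁻⁹ F.
V = Q/C = 1.51×10⁻⁷ / 1.06×10⁻⁹ = 1.42×10² V.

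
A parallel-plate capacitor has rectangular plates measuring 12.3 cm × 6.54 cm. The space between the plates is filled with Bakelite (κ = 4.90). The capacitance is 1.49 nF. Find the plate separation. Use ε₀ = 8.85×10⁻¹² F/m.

A = 12.3 × 6.54 cm² = 8.04×10⁻³ m².
d = κε₀A/C = 4.90 × 8.85×10⁻¹² × 8.04×10⁻³ / 1.49×10⁻⁹ = 2.34×10⁻⁴ m.

234 μm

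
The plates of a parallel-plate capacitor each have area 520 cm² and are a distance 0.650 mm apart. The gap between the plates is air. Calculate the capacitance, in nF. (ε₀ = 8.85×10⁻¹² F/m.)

A = 520 cm² = 5.20×10⁻² m².
C = ε₀A/d = 8.85×10⁻¹² × 5.20×10⁻² / 6.50×10⁻⁴ = 7.08×10⁻¹⁰ F.

C ≈ 0.708 nF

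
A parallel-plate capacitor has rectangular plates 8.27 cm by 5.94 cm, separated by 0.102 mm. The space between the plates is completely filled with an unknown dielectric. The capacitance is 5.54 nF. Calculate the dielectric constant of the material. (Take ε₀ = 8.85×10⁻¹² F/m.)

13.0

A = 8.27 × 5.94 cm² = 4.91×10⁻³ m².
κ = Cd/(ε₀A) = 5.54×10⁻⁹ × 1.02×10⁻⁴ / (8.85×10⁻¹² × 4.91×10⁻³) = 13.0.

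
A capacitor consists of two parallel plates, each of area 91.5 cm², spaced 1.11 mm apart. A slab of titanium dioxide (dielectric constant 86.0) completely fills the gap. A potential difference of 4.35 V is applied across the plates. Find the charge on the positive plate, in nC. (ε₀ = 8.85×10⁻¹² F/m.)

Q ≈ 27.3 nC

A = 91.5 cm² = 9.15×10⁻³ m².
C = κε₀A/d = 86.0 × 8.85×10⁻¹² × 9.15×10⁻³ / 1.11×10⁻³ = 6.27×10⁻⁹ F.
Q = CV = 6.27×10⁻⁹ × 4.35 = 2.73×10⁻⁸ C.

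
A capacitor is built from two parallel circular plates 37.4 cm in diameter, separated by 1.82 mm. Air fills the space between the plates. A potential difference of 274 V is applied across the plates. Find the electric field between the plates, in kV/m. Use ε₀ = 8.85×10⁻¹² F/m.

E ≈ 151 kV/m

E = V/d = 274 / 1.82×10⁻³ = 1.51×10⁵ V/m.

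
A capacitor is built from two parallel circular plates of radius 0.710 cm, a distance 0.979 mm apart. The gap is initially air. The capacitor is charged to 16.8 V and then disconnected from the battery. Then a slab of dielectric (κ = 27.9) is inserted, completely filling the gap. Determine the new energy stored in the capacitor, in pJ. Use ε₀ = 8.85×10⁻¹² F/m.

U ≈ 7.24 pJ

A = π(0.710 cm)² = 1.58×10⁻⁴ m².
Initially C₁ = ε₀A/d = 8.85×10⁻¹² × 1.58×10⁻⁴ / 9.79×10⁻⁴ = 1.43×10⁻¹² F.
U₁ = 2.02×10⁻¹⁰ J.
Isolated ⇒ Q is held fixed. C₂ = 27.9 C₁ and U = Q²/(2C), so U₂/U₁ = C₁/C₂ = 0.0358.
U₂ = 0.0358 × 2.02×10⁻¹⁰ = 7.24×10⁻¹² J.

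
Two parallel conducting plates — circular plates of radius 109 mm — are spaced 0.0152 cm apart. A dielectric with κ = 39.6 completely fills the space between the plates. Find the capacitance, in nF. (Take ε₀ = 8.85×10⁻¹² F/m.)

A = π(109 mm)² = 3.73×10⁻² m².
C = κε₀A/d = 39.6 × 8.85×10⁻¹² × 3.73×10⁻² / 1.52×10⁻⁴ = 8.61×10⁻⁸ F.

86.1 nF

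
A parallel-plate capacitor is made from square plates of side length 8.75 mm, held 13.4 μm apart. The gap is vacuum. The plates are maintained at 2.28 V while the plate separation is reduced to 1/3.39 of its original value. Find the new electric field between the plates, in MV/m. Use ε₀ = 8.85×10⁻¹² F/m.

0.577 MV/m

A = (8.75 mm)² = 7.66×10⁻⁵ m².
Initially C₁ = ε₀A/d = 8.85×10⁻¹² × 7.66×10⁻⁵ / 1.34×10⁻⁵ = 5.06×10⁻¹¹ F.
E₁ = 1.70×10⁵ V/m.
Battery connected ⇒ V is held fixed. E = V/d, so E₂/E₁ = d₁/d₂ = 3.39.
E₂ = 3.39 × 1.70×10⁵ = 5.77×10⁵ V/m.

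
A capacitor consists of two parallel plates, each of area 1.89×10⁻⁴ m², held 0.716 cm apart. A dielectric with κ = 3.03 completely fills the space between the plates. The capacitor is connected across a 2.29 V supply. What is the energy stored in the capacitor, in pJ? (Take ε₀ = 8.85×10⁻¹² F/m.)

1.86 pJ

C = κε₀A/d = 3.03 × 8.85×10⁻¹² × 1.89×10⁻⁴ / 7.16×10⁻³ = 7.08×10⁻¹³ F.
U = ½CV² = ½ × 7.08×10⁻¹³ × (2.29)² = 1.86×10⁻¹² J.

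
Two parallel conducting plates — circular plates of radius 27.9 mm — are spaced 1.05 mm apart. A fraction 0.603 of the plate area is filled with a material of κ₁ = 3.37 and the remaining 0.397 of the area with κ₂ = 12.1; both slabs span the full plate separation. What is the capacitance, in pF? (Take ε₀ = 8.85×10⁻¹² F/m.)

141 pF

A = π(27.9 mm)² = 2.45×10⁻³ m².
Side-by-side slabs ⇒ two capacitors in parallel, each spanning the full gap.
C₁ = κ₁ε₀A₁/d = 3.37 × 8.85×10⁻¹² × 1.47×10⁻³ / 1.05×10⁻³ = 4.19×10⁻¹¹ F.
C₂ = κ₂ε₀A₂/d = 12.1 × 8.85×10⁻¹² × 9.71×10⁻⁴ / 1.05×10⁻³ = 9.90×10⁻¹¹ F.
C = C₁ + C₂ = 1.41×10⁻¹⁰ F.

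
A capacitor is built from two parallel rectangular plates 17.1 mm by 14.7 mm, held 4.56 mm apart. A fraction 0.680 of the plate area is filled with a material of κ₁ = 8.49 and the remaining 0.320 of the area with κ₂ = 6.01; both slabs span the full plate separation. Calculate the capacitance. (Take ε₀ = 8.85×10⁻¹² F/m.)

A = 17.1 × 14.7 mm² = 2.51×10⁻⁴ m².
Side-by-side slabs ⇒ two capacitors in parallel, each spanning the full gap.
C₁ = κ₁ε₀A₁/d = 8.49 × 8.85×10⁻¹² × 1.71×10⁻⁴ / 4.56×10⁻³ = 2.82×10⁻¹² F.
C₂ = κ₂ε₀A₂/d = 6.01 × 8.85×10⁻¹² × 8.04×10⁻⁵ / 4.56×10⁻³ = 9.38×10⁻¹³ F.
C = C₁ + C₂ = 3.75×10⁻¹² F.

C ≈ 3.75 pF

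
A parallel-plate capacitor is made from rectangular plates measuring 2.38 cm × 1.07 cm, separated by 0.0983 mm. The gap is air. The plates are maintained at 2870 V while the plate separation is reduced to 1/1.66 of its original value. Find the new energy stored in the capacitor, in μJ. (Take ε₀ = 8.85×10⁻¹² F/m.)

A = 2.38 × 1.07 cm² = 2.55×10⁻⁴ m².
Initially C₁ = ε₀A/d = 8.85×10⁻¹² × 2.55×10⁻⁴ / 9.83×10⁻⁵ = 2.29×10⁻¹¹ F.
U₁ = 9.44×10⁻⁵ J.
Battery connected ⇒ V is held fixed. C₂ = 1.66 C₁ and U = ½CV², so U₂/U₁ = C₂/C₁ = 1.66.
U₂ = 1.66 × 9.44×10⁻⁵ = 1.57×10⁻⁴ J.

157 μJ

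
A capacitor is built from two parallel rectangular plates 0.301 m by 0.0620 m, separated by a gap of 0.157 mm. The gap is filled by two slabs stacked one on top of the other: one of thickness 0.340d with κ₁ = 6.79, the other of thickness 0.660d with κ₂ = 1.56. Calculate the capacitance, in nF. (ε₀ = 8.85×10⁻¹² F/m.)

2.22 nF

A = 0.301 × 0.0620 m² = 1.87×10⁻² m².
Stacked slabs ⇒ two capacitors in series, each with the full plate area.
C₁ = κ₁ε₀A/d₁ = 6.79 × 8.85×10⁻¹² × 1.87×10⁻² / 5.34×10⁻⁵ = 2.10×10⁻⁸ F.
C₂ = κ₂ε₀A/d₂ = 1.56 × 8.85×10⁻¹² × 1.87×10⁻² / 1.04×10⁻⁴ = 2.49×10⁻⁹ F.
C = (1/C₁ + 1/C₂)⁻¹ = 2.22×10⁻⁹ F.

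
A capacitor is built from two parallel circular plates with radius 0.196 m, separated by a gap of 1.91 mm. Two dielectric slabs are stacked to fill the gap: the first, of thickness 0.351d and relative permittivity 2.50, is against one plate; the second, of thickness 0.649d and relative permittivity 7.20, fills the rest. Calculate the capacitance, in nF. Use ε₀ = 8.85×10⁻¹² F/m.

A = π(0.196 m)² = 0.121 m².
Stacked slabs ⇒ two capacitors in series, each with the full plate area.
C₁ = κ₁ε₀A/d₁ = 2.50 × 8.85×10⁻¹² × 0.121 / 6.70×10⁻⁴ = 3.98×10⁻⁹ F.
C₂ = κ₂ε₀A/d₂ = 7.20 × 8.85×10⁻¹² × 0.121 / 1.24×10⁻³ = 6.20×10⁻⁹ F.
C = (1/C₁ + 1/C₂)⁻¹ = 2.43×10⁻⁹ F.

2.43 nF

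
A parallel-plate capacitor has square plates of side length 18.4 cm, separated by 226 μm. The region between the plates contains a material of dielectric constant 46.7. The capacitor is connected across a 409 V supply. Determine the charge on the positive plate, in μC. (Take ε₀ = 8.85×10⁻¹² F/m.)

A = (18.4 cm)² = 3.39×10⁻² m².
C = κε₀A/d = 46.7 × 8.85×10⁻¹² × 3.39×10⁻² / 2.26×10⁻⁴ = 6.19×10⁻⁸ F.
Q = CV = 6.19×10⁻⁸ × 409 = 2.53×10⁻⁵ C.

Q ≈ 25.3 μC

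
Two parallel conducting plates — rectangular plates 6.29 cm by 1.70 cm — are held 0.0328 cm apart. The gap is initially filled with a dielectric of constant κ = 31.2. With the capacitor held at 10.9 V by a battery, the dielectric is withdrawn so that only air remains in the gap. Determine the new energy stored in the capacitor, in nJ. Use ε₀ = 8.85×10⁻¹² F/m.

U ≈ 1.71 nJ

A = 6.29 × 1.70 cm² = 1.07×10⁻³ m².
Initially C₁ = κε₀A/d = 31.2 × 8.85×10⁻¹² × 1.07×10⁻³ / 3.28×10⁻⁴ = 9.00×10⁻¹⁰ F.
U₁ = 5.35×10⁻⁸ J.
Battery connected ⇒ V is held fixed. C₂ = 0.0321 C₁ and U = ½CV², so U₂/U₁ = C₂/C₁ = 0.0321.
U₂ = 0.0321 × 5.35×10⁻⁸ = 1.71×10⁻⁹ J.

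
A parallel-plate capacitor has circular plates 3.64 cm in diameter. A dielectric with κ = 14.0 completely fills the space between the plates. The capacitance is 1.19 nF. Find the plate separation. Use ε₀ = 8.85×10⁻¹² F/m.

A = π(3.64/2 cm)² = 1.04×10⁻³ m².
d = κε₀A/C = 14.0 × 8.85×10⁻¹² × 1.04×10⁻³ / 1.19×10⁻⁹ = 1.08×10⁻⁴ m.

108 μm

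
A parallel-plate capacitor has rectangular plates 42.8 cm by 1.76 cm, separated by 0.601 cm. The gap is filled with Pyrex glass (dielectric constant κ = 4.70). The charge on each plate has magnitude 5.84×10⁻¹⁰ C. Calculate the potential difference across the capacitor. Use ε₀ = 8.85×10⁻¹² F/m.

V ≈ 11.2 V

A = 42.8 × 1.76 cm² = 7.53×10⁻³ m².
C = κε₀A/d = 4.70 × 8.85×10⁻¹² × 7.53×10⁻³ / 6.01×10⁻³ = 5.21×10⁻¹¹ F.
V = Q/C = 5.84×10⁻¹⁰ / 5.21×10⁻¹¹ = 11.2 V.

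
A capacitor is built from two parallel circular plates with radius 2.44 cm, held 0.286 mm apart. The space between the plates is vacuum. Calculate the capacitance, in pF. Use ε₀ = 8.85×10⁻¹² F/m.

C ≈ 57.9 pF

A = π(2.44 cm)² = 1.87×10⁻³ m².
C = ε₀A/d = 8.85×10⁻¹² × 1.87×10⁻³ / 2.86×10⁻⁴ = 5.79×10⁻¹¹ F.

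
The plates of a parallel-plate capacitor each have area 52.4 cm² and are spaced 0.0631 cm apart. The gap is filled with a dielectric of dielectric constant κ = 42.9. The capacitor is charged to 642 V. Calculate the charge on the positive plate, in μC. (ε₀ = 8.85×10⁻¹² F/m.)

Q ≈ 2.02 μC

A = 52.4 cm² = 5.24×10⁻³ m².
C = κε₀A/d = 42.9 × 8.85×10⁻¹² × 5.24×10⁻³ / 6.31×10⁻⁴ = 3.15×10⁻⁹ F.
Q = CV = 3.15×10⁻⁹ × 642 = 2.02×10⁻⁶ C.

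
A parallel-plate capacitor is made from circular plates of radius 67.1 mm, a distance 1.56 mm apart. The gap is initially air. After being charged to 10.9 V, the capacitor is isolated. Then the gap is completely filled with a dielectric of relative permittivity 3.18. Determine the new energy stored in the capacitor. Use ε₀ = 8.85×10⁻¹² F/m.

U ≈ 1.50 nJ

A = π(67.1 mm)² = 1.41×10⁻² m².
Initially C₁ = ε₀A/d = 8.85×10⁻¹² × 1.41×10⁻² / 1.56×10⁻³ = 8.02×10⁻¹¹ F.
U₁ = 4.77×10⁻⁹ J.
Isolated ⇒ Q is held fixed. C₂ = 3.18 C₁ and U = Q²/(2C), so U₂/U₁ = C₁/C₂ = 0.314.
U₂ = 0.314 × 4.77×10⁻⁹ = 1.50×10⁻⁹ J.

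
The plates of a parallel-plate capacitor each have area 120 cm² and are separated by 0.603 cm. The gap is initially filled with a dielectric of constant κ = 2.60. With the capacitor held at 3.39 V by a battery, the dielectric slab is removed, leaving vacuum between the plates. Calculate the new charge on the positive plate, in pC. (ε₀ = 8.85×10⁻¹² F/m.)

A = 120 cm² = 1.20×10⁻² m².
Initially C₁ = κε₀A/d = 2.60 × 8.85×10⁻¹² × 1.20×10⁻² / 6.03×10⁻³ = 4.58×10⁻¹¹ F.
Q₁ = 1.55×10⁻¹⁰ C.
Battery connected ⇒ V is held fixed. C₂ = 0.385 C₁ and Q = CV, so Q₂/Q₁ = C₂/C₁ = 0.385.
Q₂ = 0.385 × 1.55×10⁻¹⁰ = 5.97×10⁻¹¹ C.

Q ≈ 59.7 pC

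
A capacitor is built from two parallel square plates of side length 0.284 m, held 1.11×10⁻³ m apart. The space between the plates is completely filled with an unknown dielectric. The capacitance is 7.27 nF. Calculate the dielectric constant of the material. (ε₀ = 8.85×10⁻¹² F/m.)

A = (0.284 m)² = 8.07×10⁻² m².
κ = Cd/(ε₀A) = 7.27×10⁻⁹ × 1.11×10⁻³ / (8.85×10⁻¹² × 8.07×10⁻²) = 11.3.

κ ≈ 11.3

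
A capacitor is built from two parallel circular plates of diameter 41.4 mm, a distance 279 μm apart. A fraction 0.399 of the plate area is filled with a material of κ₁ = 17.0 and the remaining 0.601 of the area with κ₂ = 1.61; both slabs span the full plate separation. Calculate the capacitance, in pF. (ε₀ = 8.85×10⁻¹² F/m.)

A = π(41.4/2 mm)² = 1.35×10⁻³ m².
Side-by-side slabs ⇒ two capacitors in parallel, each spanning the full gap.
C₁ = κ₁ε₀A₁/d = 17.0 × 8.85×10⁻¹² × 5.37×10⁻⁴ / 2.79×10⁻⁴ = 2.90×10⁻¹⁰ F.
C₂ = κ₂ε₀A₂/d = 1.61 × 8.85×10⁻¹² × 8.09×10⁻⁴ / 2.79×10⁻⁴ = 4.13×10⁻¹¹ F.
C = C₁ + C₂ = 3.31×10⁻¹⁰ F.

C ≈ 331 pF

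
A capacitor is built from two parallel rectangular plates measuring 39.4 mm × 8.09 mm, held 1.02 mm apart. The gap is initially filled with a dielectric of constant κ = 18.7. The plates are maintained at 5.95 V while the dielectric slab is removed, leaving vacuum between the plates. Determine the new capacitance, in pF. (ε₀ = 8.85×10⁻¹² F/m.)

A = 39.4 × 8.09 mm² = 3.19×10⁻⁴ m².
Initially C₁ = κε₀A/d = 18.7 × 8.85×10⁻¹² × 3.19×10⁻⁴ / 1.02×10⁻³ = 5.17×10⁻¹¹ F.
C = κε₀A/d scales with κ, so C₂/C₁ = 1/κ = 1/18.7 = 0.0535.
C₂ = 0.0535 × 5.17×10⁻¹¹ = 2.77×10⁻¹² F.

C ≈ 2.77 pF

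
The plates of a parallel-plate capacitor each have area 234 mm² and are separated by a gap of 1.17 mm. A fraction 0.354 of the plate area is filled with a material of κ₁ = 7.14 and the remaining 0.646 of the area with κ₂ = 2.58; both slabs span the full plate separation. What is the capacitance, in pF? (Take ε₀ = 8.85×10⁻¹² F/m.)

A = 234 mm² = 2.34×10⁻⁴ m².
Side-by-side slabs ⇒ two capacitors in parallel, each spanning the full gap.
C₁ = κ₁ε₀A₁/d = 7.14 × 8.85×10⁻¹² × 8.28×10⁻⁵ / 1.17×10⁻³ = 4.47×10⁻¹² F.
C₂ = κ₂ε₀A₂/d = 2.58 × 8.85×10⁻¹² × 1.51×10⁻⁴ / 1.17×10⁻³ = 2.95×10⁻¹² F.
C = C₁ + C₂ = 7.42×10⁻¹² F.

C ≈ 7.42 pF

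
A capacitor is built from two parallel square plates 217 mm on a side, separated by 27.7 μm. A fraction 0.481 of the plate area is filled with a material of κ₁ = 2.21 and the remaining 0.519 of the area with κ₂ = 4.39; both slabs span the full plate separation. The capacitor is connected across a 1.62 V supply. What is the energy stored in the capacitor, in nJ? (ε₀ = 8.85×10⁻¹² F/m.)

A = (217 mm)² = 4.71×10⁻² m².
Side-by-side slabs ⇒ two capacitors in parallel, each spanning the full gap.
C₁ = κ₁ε₀A₁/d = 2.21 × 8.85×10⁻¹² × 2.26×10⁻² / 2.77×10⁻⁵ = 1.60×10⁻⁸ F.
C₂ = κ₂ε₀A₂/d = 4.39 × 8.85×10⁻¹² × 2.44×10⁻² / 2.77×10⁻⁵ = 3.43×10⁻⁸ F.
C = C₁ + C₂ = 5.03×10⁻⁸ F.
U = ½CV² = ½ × 5.03×10⁻⁸ × (1.62)² = 6.60×10⁻⁸ J.

U ≈ 66.0 nJ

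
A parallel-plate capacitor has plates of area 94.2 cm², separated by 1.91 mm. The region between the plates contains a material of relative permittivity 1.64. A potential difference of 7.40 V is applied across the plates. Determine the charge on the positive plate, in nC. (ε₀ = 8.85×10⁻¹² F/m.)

A = 94.2 cm² = 9.42×10⁻³ m².
C = κε₀A/d = 1.64 × 8.85×10⁻¹² × 9.42×10⁻³ / 1.91×10⁻³ = 7.16×10⁻¹¹ F.
Q = CV = 7.16×10⁻¹¹ × 7.40 = 5.30×10⁻¹⁰ C.

0.530 nC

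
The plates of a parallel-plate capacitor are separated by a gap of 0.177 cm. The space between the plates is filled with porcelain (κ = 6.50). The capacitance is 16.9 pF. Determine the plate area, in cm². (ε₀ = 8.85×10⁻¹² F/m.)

5.20 cm²

A = Cd/(κε₀) = 1.69×10⁻¹¹ × 1.77×10⁻³ / (6.50 × 8.85×10⁻¹²) = 5.20×10⁻⁴ m².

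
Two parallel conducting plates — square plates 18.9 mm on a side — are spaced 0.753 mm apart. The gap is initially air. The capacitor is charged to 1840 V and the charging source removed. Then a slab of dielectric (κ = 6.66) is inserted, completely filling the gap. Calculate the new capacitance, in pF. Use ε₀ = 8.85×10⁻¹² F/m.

C ≈ 28.0 pF

A = (18.9 mm)² = 3.57×10⁻⁴ m².
Initially C₁ = ε₀A/d = 8.85×10⁻¹² × 3.57×10⁻⁴ / 7.53×10⁻⁴ = 4.20×10⁻¹² F.
C = κε₀A/d scales with κ, so C₂/C₁ = κ = 6.66.
C₂ = 6.66 × 4.20×10⁻¹² = 2.80×10⁻¹¹ F.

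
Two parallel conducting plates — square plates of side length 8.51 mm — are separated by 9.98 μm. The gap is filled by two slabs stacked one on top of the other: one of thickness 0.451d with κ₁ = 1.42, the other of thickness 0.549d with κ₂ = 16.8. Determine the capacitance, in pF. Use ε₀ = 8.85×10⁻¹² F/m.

183 pF

A = (8.51 mm)² = 7.24×10⁻⁵ m².
Stacked slabs ⇒ two capacitors in series, each with the full plate area.
C₁ = κ₁ε₀A/d₁ = 1.42 × 8.85×10⁻¹² × 7.24×10⁻⁵ / 4.50×10⁻⁶ = 2.02×10⁻¹⁰ F.
C₂ = κ₂ε₀A/d₂ = 16.8 × 8.85×10⁻¹² × 7.24×10⁻⁵ / 5.48×10⁻⁶ = 1.97×10⁻⁹ F.
C = (1/C₁ + 1/C₂)⁻¹ = 1.83×10⁻¹⁰ F.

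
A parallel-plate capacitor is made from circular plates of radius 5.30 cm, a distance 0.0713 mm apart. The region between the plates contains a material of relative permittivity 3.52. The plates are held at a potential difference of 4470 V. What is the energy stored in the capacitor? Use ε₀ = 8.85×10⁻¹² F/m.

A = π(5.30 cm)² = 8.82×10⁻³ m².
C = κε₀A/d = 3.52 × 8.85×10⁻¹² × 8.82×10⁻³ / 7.13×10⁻⁵ = 3.86×10⁻⁹ F.
U = ½CV² = ½ × 3.86×10⁻⁹ × (4470)² = 3.85×10⁻² J.

U ≈ 38.5 mJ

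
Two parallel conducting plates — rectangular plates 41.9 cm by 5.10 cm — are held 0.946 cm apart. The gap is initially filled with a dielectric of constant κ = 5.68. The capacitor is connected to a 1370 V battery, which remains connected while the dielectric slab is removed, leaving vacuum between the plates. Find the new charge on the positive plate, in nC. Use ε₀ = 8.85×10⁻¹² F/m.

27.4 nC

A = 41.9 × 5.10 cm² = 2.14×10⁻² m².
Initially C₁ = κε₀A/d = 5.68 × 8.85×10⁻¹² × 2.14×10⁻² / 9.46×10⁻³ = 1.14×10⁻¹⁰ F.
Q₁ = 1.56×10⁻⁷ C.
Battery connected ⇒ V is held fixed. C₂ = 0.176 C₁ and Q = CV, so Q₂/Q₁ = C₂/C₁ = 0.176.
Q₂ = 0.176 × 1.56×10⁻⁷ = 2.74×10⁻⁸ C.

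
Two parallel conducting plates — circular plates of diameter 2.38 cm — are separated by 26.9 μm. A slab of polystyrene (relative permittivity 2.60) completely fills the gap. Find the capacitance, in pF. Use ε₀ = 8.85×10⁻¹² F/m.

C ≈ 381 pF

A = π(2.38/2 cm)² = 4.45×10⁻⁴ m².
C = κε₀A/d = 2.60 × 8.85×10⁻¹² × 4.45×10⁻⁴ / 2.69×10⁻⁵ = 3.81×10⁻¹⁰ F.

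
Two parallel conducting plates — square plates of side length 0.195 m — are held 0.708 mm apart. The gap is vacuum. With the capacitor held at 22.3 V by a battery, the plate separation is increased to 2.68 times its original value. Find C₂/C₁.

C = ε₀A/d scales as 1/d, so C₂/C₁ = d₁/d₂ = 1/2.68 = 0.373.

C₂/C₁ ≈ 0.373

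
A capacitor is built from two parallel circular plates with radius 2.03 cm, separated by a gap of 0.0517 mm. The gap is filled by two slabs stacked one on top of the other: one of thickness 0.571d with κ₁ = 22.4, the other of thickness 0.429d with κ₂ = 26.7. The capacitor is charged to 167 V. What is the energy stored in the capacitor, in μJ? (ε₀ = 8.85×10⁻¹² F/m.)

A = π(2.03 cm)² = 1.29×10⁻³ m².
Stacked slabs ⇒ two capacitors in series, each with the full plate area.
C₁ = κ₁ε₀A/d₁ = 22.4 × 8.85×10⁻¹² × 1.29×10⁻³ / 2.95×10⁻⁵ = 8.69×10⁻⁹ F.
C₂ = κ₂ε₀A/d₂ = 26.7 × 8.85×10⁻¹² × 1.29×10⁻³ / 2.22×10⁻⁵ = 1.38×10⁻⁸ F.
C = (1/C₁ + 1/C₂)⁻¹ = 5.33×10⁻⁹ F.
U = ½CV² = ½ × 5.33×10⁻⁹ × (167)² = 7.44×10⁻⁵ J.

74.4 μJ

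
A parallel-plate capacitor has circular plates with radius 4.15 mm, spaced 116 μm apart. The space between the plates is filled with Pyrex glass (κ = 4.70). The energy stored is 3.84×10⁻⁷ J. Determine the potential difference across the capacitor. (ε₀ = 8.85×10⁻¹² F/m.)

V ≈ 199 V

A = π(4.15 mm)² = 5.41×10⁻⁵ m².
C = κε₀A/d = 4.70 × 8.85×10⁻¹² × 5.41×10⁻⁵ / 1.16×10⁻⁴ = 1.94×10⁻¹¹ F.
V = √(2U/C) = √(2 × 3.84×10⁻⁷ / 1.94×10⁻¹¹) = 1.99×10² V.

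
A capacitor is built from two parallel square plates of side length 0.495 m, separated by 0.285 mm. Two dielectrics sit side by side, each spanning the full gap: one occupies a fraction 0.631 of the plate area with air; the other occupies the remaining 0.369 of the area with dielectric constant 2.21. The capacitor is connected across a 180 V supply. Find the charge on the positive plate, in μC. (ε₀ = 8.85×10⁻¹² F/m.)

Q ≈ 1.98 μC

A = (0.495 m)² = 0.245 m².
Side-by-side slabs ⇒ two capacitors in parallel, each spanning the full gap.
C₁ = κ₁ε₀A₁/d = 1.00 × 8.85×10⁻¹² × 0.155 / 2.85×10⁻⁴ = 4.80×10⁻⁹ F.
C₂ = κ₂ε₀A₂/d = 2.21 × 8.85×10⁻¹² × 9.04×10⁻² / 2.85×10⁻⁴ = 6.20×10⁻⁹ F.
C = C₁ + C₂ = 1.10×10⁻⁸ F.
Q = CV = 1.10×10⁻⁸ × 180 = 1.98×10⁻⁶ C.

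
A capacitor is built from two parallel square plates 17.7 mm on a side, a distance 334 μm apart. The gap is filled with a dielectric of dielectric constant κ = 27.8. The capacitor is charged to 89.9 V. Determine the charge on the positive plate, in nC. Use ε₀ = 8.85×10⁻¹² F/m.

A = (17.7 mm)² = 3.13×10⁻⁴ m².
C = κε₀A/d = 27.8 × 8.85×10⁻¹² × 3.13×10⁻⁴ / 3.34×10⁻⁴ = 2.31×10⁻¹⁰ F.
Q = CV = 2.31×10⁻¹⁰ × 89.9 = 2.07×10⁻⁸ C.

Q ≈ 20.7 nC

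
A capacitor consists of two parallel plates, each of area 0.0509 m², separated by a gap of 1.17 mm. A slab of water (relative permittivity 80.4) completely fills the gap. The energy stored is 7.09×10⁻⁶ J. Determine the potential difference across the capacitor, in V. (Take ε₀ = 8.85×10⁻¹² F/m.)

V ≈ 21.4 V

C = κε₀A/d = 80.4 × 8.85×10⁻¹² × 5.09×10⁻² / 1.17×10⁻³ = 3.10×10⁻⁸ F.
V = √(2U/C) = √(2 × 7.09×10⁻⁶ / 3.10×10⁻⁸) = 21.4 V.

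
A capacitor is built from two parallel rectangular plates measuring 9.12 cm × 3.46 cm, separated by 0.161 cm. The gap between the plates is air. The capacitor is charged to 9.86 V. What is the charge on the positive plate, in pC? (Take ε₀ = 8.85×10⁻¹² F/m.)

A = 9.12 × 3.46 cm² = 3.16×10⁻³ m².
C = ε₀A/d = 8.85×10⁻¹² × 3.16×10⁻³ / 1.61×10⁻³ = 1.73×10⁻¹¹ F.
Q = CV = 1.73×10⁻¹¹ × 9.86 = 1.71×10⁻¹⁰ C.

Q ≈ 171 pC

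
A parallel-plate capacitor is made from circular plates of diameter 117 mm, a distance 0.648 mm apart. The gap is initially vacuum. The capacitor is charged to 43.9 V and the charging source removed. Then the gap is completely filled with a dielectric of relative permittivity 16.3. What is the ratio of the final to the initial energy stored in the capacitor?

Isolated ⇒ Q is held fixed.
C₂ = 16.3 C₁ and U = Q²/(2C), so U₂/U₁ = C₁/C₂ = 0.0613.

U₂/U₁ ≈ 0.0613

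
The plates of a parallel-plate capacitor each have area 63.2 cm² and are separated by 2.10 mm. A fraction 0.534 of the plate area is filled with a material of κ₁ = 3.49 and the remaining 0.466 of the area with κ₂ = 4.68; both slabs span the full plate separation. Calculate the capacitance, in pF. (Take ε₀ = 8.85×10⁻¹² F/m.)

C ≈ 108 pF

A = 63.2 cm² = 6.32×10⁻³ m².
Side-by-side slabs ⇒ two capacitors in parallel, each spanning the full gap.
C₁ = κ₁ε₀A₁/d = 3.49 × 8.85×10⁻¹² × 3.37×10⁻³ / 2.10×10⁻³ = 4.96×10⁻¹¹ F.
C₂ = κ₂ε₀A₂/d = 4.68 × 8.85×10⁻¹² × 2.95×10⁻³ / 2.10×10⁻³ = 5.81×10⁻¹¹ F.
C = C₁ + C₂ = 1.08×10⁻¹⁰ F.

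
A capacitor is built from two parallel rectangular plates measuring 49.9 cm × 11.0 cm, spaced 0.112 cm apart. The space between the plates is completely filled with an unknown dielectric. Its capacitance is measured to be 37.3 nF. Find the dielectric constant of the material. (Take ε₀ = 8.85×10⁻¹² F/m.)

A = 49.9 × 11.0 cm² = 5.49×10⁻² m².
κ = Cd/(ε₀A) = 3.73×10⁻⁸ × 1.12×10⁻³ / (8.85×10⁻¹² × 5.49×10⁻²) = 86.0.

86.0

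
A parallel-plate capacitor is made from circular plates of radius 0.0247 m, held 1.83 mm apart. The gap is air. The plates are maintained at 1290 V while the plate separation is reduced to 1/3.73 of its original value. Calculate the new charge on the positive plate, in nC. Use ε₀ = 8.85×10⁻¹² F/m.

A = π(0.0247 m)² = 1.92×10⁻³ m².
Initially C₁ = ε₀A/d = 8.85×10⁻¹² × 1.92×10⁻³ / 1.83×10⁻³ = 9.27×10⁻¹² F.
Q₁ = 1.20×10⁻⁸ C.
Battery connected ⇒ V is held fixed. C₂ = 3.73 C₁ and Q = CV, so Q₂/Q₁ = C₂/C₁ = 3.73.
Q₂ = 3.73 × 1.20×10⁻⁸ = 4.46×10⁻⁸ C.

Q ≈ 44.6 nC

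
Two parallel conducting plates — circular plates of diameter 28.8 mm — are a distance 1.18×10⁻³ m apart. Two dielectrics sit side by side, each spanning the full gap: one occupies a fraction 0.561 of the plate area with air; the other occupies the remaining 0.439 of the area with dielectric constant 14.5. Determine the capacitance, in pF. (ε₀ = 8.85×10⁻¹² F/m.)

A = π(28.8/2 mm)² = 6.51×10⁻⁴ m².
Side-by-side slabs ⇒ two capacitors in parallel, each spanning the full gap.
C₁ = κ₁ε₀A₁/d = 1.00 × 8.85×10⁻¹² × 3.65×10⁻⁴ / 1.18×10⁻³ = 2.74×10⁻¹² F.
C₂ = κ₂ε₀A₂/d = 14.5 × 8.85×10⁻¹² × 2.86×10⁻⁴ / 1.18×10⁻³ = 3.11×10⁻¹¹ F.
C = C₁ + C₂ = 3.38×10⁻¹¹ F.

C ≈ 33.8 pF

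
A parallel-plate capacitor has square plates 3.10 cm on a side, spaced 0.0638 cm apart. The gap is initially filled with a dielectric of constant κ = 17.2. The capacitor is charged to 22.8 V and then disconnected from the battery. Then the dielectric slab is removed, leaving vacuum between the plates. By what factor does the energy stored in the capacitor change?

U₂/U₁ ≈ 17.2

Isolated ⇒ Q is held fixed.
C₂ = 0.0581 C₁ and U = Q²/(2C), so U₂/U₁ = C₁/C₂ = 17.2.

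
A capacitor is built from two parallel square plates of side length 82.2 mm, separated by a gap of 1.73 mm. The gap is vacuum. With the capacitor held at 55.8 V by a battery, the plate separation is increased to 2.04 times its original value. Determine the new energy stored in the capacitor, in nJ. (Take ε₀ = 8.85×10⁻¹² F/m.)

A = (82.2 mm)² = 6.76×10⁻³ m².
Initially C₁ = ε₀A/d = 8.85×10⁻¹² × 6.76×10⁻³ / 1.73×10⁻³ = 3.46×10⁻¹¹ F.
U₁ = 5.38×10⁻⁸ J.
Battery connected ⇒ V is held fixed. C₂ = 0.490 C₁ and U = ½CV², so U₂/U₁ = C₂/C₁ = 0.490.
U₂ = 0.490 × 5.38×10⁻⁸ = 2.64×10⁻⁸ J.

U ≈ 26.4 nJ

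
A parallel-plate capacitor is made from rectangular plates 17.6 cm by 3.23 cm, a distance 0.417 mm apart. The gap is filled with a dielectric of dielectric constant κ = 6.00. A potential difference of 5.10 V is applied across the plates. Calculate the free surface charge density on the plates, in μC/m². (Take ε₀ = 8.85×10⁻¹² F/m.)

A = 17.6 × 3.23 cm² = 5.68×10⁻³ m².
C = κε₀A/d = 6.00 × 8.85×10⁻¹² × 5.68×10⁻³ / 4.17×10⁻⁴ = 7.24×10⁻¹⁰ F.
σ = Q/A = CV/A = 7.24×10⁻¹⁰ × 5.10 / 5.68×10⁻³ = 6.49×10⁻⁷ C/m².

σ ≈ 0.649 μC/m²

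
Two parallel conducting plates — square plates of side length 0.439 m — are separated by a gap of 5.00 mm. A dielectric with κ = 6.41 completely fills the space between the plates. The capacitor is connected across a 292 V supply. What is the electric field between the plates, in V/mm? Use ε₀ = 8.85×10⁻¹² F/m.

E ≈ 58.4 V/mm

E = V/d = 292 / 5.00×10⁻³ = 5.84×10⁴ V/m.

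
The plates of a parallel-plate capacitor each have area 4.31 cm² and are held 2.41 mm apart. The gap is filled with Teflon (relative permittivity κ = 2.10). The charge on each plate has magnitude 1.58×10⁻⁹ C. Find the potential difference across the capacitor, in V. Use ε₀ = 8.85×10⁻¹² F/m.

475 V

A = 4.31 cm² = 4.31×10⁻⁴ m².
C = κε₀A/d = 2.10 × 8.85×10⁻¹² × 4.31×10⁻⁴ / 2.41×10⁻³ = 3.32×10⁻¹² F.
V = Q/C = 1.58×10⁻⁹ / 3.32×10⁻¹² = 4.75×10² V.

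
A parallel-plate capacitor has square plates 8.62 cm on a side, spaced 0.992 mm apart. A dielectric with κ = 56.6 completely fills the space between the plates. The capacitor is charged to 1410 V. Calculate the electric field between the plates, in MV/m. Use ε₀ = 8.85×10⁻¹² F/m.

E ≈ 1.42 MV/m

E = V/d = 1410 / 9.92×10⁻⁴ = 1.42×10⁶ V/m.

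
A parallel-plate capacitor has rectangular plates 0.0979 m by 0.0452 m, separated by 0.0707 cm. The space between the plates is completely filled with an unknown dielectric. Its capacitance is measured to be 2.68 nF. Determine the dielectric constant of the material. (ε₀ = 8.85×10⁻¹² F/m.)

A = 0.0979 × 0.0452 m² = 4.43×10⁻³ m².
κ = Cd/(ε₀A) = 2.68×10⁻⁹ × 7.07×10⁻⁴ / (8.85×10⁻¹² × 4.43×10⁻³) = 48.4.

κ ≈ 48.4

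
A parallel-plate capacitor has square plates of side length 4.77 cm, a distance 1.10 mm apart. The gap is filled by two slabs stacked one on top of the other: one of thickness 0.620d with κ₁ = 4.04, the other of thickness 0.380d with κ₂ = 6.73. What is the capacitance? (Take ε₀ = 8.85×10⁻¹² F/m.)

A = (4.77 cm)² = 2.28×10⁻³ m².
Stacked slabs ⇒ two capacitors in series, each with the full plate area.
C₁ = κ₁ε₀A/d₁ = 4.04 × 8.85×10⁻¹² × 2.28×10⁻³ / 6.82×10⁻⁴ = 1.19×10⁻¹⁰ F.
C₂ = κ₂ε₀A/d₂ = 6.73 × 8.85×10⁻¹² × 2.28×10⁻³ / 4.18×10⁻⁴ = 3.24×10⁻¹⁰ F.
C = (1/C₁ + 1/C₂)⁻¹ = 8.72×10⁻¹¹ F.

87.2 pF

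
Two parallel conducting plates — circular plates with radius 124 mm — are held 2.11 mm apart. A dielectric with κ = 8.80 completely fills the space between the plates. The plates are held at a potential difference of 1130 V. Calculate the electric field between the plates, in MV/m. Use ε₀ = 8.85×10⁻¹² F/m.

E = V/d = 1130 / 2.11×10⁻³ = 5.36×10⁵ V/m.

E ≈ 0.536 MV/m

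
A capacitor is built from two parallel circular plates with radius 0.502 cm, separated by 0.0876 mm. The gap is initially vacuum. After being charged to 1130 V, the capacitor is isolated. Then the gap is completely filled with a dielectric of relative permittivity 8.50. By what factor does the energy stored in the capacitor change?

U₂/U₁ ≈ 0.118

Isolated ⇒ Q is held fixed.
C₂ = 8.50 C₁ and U = Q²/(2C), so U₂/U₁ = C₁/C₂ = 0.118.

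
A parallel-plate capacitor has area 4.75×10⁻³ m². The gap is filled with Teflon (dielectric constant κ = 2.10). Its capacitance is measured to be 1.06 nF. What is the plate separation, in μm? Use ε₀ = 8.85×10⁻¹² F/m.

d = κε₀A/C = 2.10 × 8.85×10⁻¹² × 4.75×10⁻³ / 1.06×10⁻⁹ = 8.33×10⁻⁵ m.

d ≈ 83.3 μm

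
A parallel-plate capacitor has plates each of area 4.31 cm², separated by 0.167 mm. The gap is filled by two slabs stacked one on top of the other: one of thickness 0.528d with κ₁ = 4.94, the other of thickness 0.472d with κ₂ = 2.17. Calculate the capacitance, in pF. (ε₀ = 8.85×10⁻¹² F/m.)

A = 4.31 cm² = 4.31×10⁻⁴ m².
Stacked slabs ⇒ two capacitors in series, each with the full plate area.
C₁ = κ₁ε₀A/d₁ = 4.94 × 8.85×10⁻¹² × 4.31×10⁻⁴ / 8.82×10⁻⁵ = 2.14×10⁻¹⁰ F.
C₂ = κ₂ε₀A/d₂ = 2.17 × 8.85×10⁻¹² × 4.31×10⁻⁴ / 7.88×10⁻⁵ = 1.05×10⁻¹⁰ F.
C = (1/C₁ + 1/C₂)⁻¹ = 7.04×10⁻¹¹ F.

C ≈ 70.4 pF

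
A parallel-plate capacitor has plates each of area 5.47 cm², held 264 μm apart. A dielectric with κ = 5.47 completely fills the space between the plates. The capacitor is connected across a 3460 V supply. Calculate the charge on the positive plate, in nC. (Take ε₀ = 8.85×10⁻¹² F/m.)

347 nC

A = 5.47 cm² = 5.47×10⁻⁴ m².
C = κε₀A/d = 5.47 × 8.85×10⁻¹² × 5.47×10⁻⁴ / 2.64×10⁻⁴ = 1.00×10⁻¹⁰ F.
Q = CV = 1.00×10⁻¹⁰ × 3460 = 3.47×10⁻⁷ C.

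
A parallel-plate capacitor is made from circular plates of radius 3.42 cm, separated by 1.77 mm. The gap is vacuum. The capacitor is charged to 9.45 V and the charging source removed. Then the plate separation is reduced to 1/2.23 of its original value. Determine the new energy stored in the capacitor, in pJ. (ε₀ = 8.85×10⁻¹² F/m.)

368 pJ

A = π(3.42 cm)² = 3.67×10⁻³ m².
Initially C₁ = ε₀A/d = 8.85×10⁻¹² × 3.67×10⁻³ / 1.77×10⁻³ = 1.84×10⁻¹¹ F.
U₁ = 8.20×10⁻¹⁰ J.
Isolated ⇒ Q is held fixed. C₂ = 2.23 C₁ and U = Q²/(2C), so U₂/U₁ = C₁/C₂ = 0.448.
U₂ = 0.448 × 8.20×10⁻¹⁰ = 3.68×10⁻¹⁰ J.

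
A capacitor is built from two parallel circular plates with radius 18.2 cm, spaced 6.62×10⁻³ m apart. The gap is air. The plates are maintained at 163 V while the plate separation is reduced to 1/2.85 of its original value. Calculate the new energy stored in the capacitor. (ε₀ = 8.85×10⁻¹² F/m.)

A = π(18.2 cm)² = 0.104 m².
Initially C₁ = ε₀A/d = 8.85×10⁻¹² × 0.104 / 6.62×10⁻³ = 1.39×10⁻¹⁰ F.
U₁ = 1.85×10⁻⁶ J.
Battery connected ⇒ V is held fixed. C₂ = 2.85 C₁ and U = ½CV², so U₂/U₁ = C₂/C₁ = 2.85.
U₂ = 2.85 × 1.85×10⁻⁶ = 5.27×10⁻⁶ J.

U ≈ 5.27 μJ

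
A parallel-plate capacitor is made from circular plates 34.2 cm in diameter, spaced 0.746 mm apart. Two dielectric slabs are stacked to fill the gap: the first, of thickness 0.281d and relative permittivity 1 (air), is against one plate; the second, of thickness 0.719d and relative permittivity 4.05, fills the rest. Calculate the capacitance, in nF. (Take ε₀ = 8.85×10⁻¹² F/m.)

A = π(34.2/2 cm)² = 9.19×10⁻² m².
Stacked slabs ⇒ two capacitors in series, each with the full plate area.
C₁ = κ₁ε₀A/d₁ = 1.00 × 8.85×10⁻¹² × 9.19×10⁻² / 2.10×10⁻⁴ = 3.88×10⁻⁹ F.
C₂ = κ₂ε₀A/d₂ = 4.05 × 8.85×10⁻¹² × 9.19×10⁻² / 5.36×10⁻⁴ = 6.14×10⁻⁹ F.
C = (1/C₁ + 1/C₂)⁻¹ = 2.38×10⁻⁹ F.

C ≈ 2.38 nF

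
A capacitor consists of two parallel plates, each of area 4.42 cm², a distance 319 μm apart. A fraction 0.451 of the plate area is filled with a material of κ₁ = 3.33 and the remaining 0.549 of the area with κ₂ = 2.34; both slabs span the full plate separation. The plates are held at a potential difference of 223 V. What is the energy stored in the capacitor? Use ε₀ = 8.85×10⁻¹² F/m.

U ≈ 0.850 μJ

A = 4.42 cm² = 4.42×10⁻⁴ m².
Side-by-side slabs ⇒ two capacitors in parallel, each spanning the full gap.
C₁ = κ₁ε₀A₁/d = 3.33 × 8.85×10⁻¹² × 1.99×10⁻⁴ / 3.19×10⁻⁴ = 1.84×10⁻¹¹ F.
C₂ = κ₂ε₀A₂/d = 2.34 × 8.85×10⁻¹² × 2.43×10⁻⁴ / 3.19×10⁻⁴ = 1.58×10⁻¹¹ F.
C = C₁ + C₂ = 3.42×10⁻¹¹ F.
U = ½CV² = ½ × 3.42×10⁻¹¹ × (223)² = 8.50×10⁻⁷ J.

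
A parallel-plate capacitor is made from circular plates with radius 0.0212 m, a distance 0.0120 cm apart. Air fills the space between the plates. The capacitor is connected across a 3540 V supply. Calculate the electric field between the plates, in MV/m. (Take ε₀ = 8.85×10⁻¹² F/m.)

29.5 MV/m

E = V/d = 3540 / 1.20×10⁻⁴ = 2.95×10⁷ V/m.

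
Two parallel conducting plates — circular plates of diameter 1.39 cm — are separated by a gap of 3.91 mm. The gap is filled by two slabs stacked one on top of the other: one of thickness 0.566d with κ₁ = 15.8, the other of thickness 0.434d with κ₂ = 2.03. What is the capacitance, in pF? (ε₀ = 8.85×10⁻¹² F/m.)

C ≈ 1.38 pF

A = π(1.39/2 cm)² = 1.52×10⁻⁴ m².
Stacked slabs ⇒ two capacitors in series, each with the full plate area.
C₁ = κ₁ε₀A/d₁ = 15.8 × 8.85×10⁻¹² × 1.52×10⁻⁴ / 2.21×10⁻³ = 9.59×10⁻¹² F.
C₂ = κ₂ε₀A/d₂ = 2.03 × 8.85×10⁻¹² × 1.52×10⁻⁴ / 1.70×10⁻³ = 1.61×10⁻¹² F.
C = (1/C₁ + 1/C₂)⁻¹ = 1.38×10⁻¹² F.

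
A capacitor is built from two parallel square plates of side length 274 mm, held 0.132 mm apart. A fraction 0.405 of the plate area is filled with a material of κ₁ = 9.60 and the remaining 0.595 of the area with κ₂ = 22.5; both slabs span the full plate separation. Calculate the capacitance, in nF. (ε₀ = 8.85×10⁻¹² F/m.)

A = (274 mm)² = 7.51×10⁻² m².
Side-by-side slabs ⇒ two capacitors in parallel, each spanning the full gap.
C₁ = κ₁ε₀A₁/d = 9.60 × 8.85×10⁻¹² × 3.04×10⁻² / 1.32×10⁻⁴ = 1.96×10⁻⁸ F.
C₂ = κ₂ε₀A₂/d = 22.5 × 8.85×10⁻¹² × 4.47×10⁻² / 1.32×10⁻⁴ = 6.74×10⁻⁸ F.
C = C₁ + C₂ = 8.70×10⁻⁸ F.

87.0 nF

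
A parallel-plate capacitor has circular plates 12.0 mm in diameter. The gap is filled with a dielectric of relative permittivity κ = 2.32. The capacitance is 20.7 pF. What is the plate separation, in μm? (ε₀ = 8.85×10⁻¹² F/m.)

A = π(12.0/2 mm)² = 1.13×10⁻⁴ m².
d = κε₀A/C = 2.32 × 8.85×10⁻¹² × 1.13×10⁻⁴ / 2.07×10⁻¹¹ = 1.12×10⁻⁴ m.

112 μm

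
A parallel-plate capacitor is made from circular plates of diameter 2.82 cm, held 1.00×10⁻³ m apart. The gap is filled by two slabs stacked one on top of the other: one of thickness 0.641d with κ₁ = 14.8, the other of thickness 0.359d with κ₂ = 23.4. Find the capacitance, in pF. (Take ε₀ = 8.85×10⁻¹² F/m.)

A = π(2.82/2 cm)² = 6.25×10⁻⁴ m².
Stacked slabs ⇒ two capacitors in series, each with the full plate area.
C₁ = κ₁ε₀A/d₁ = 14.8 × 8.85×10⁻¹² × 6.25×10⁻⁴ / 6.41×10⁻⁴ = 1.28×10⁻¹⁰ F.
C₂ = κ₂ε₀A/d₂ = 23.4 × 8.85×10⁻¹² × 6.25×10⁻⁴ / 3.59×10⁻⁴ = 3.60×10⁻¹⁰ F.
C = (1/C₁ + 1/C₂)⁻¹ = 9.42×10⁻¹¹ F.

C ≈ 94.2 pF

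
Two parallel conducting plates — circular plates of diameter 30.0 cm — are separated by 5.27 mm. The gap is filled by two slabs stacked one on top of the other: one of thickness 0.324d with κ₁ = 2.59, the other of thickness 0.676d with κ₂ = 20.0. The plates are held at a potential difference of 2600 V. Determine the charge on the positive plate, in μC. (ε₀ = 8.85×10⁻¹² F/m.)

A = π(30.0/2 cm)² = 7.07×10⁻² m².
Stacked slabs ⇒ two capacitors in series, each with the full plate area.
C₁ = κ₁ε₀A/d₁ = 2.59 × 8.85×10⁻¹² × 7.07×10⁻² / 1.71×10⁻³ = 9.49×10⁻¹⁰ F.
C₂ = κ₂ε₀A/d₂ = 20.0 × 8.85×10⁻¹² × 7.07×10⁻² / 3.56×10⁻³ = 3.51×10⁻⁹ F.
C = (1/C₁ + 1/C₂)⁻¹ = 7.47×10⁻¹⁰ F.
Q = CV = 7.47×10⁻¹⁰ × 2600 = 1.94×10⁻⁶ C.

1.94 μC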